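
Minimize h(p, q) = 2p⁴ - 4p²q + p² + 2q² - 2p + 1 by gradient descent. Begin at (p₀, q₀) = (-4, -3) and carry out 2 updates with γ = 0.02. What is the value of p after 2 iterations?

∇h = (8p³ - 8pq + 2p - 2, -4p² + 4q)
(p₁, q₁) = (-4, -3) − 0.02·(-618, -76) = (8.36, -1.48)
(p₂, q₂) = (8.36, -1.48) − 0.02·(4787.918848, -285.4784) = (-87.39837696, 4.229568)
p = -87.39837696

-87.39837696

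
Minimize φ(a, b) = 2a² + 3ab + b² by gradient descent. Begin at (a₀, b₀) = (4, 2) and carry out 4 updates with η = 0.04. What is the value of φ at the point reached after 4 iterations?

∇φ = (4a + 3b, 3a + 2b)
(a₁, b₁) = (4, 2) − 0.04·(22, 16) = (3.12, 1.36)
(a₂, b₂) = (3.12, 1.36) − 0.04·(16.56, 12.08) = (2.4576, 0.8768)
(a₃, b₃) = (2.4576, 0.8768) − 0.04·(12.4608, 9.1264) = (1.959168, 0.511744)
(a₄, b₄) = (1.959168, 0.511744) − 0.04·(9.371904, 6.900992) = (1.58429184, 0.23570432)
φ(1.58429184, 0.23570432) = 6.19579108753408

6.19579108753408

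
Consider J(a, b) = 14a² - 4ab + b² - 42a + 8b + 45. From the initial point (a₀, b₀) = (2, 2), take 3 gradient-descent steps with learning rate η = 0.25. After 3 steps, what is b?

∇J = (28a - 4b - 42, -4a + 2b + 8)
(a₁, b₁) = (2, 2) − 0.25·(6, 4) = (0.5, 1)
(a₂, b₂) = (0.5, 1) − 0.25·(-32, 8) = (8.5, -1)
(a₃, b₃) = (8.5, -1) − 0.25·(200, -28) = (-41.5, 6)
b = 6

6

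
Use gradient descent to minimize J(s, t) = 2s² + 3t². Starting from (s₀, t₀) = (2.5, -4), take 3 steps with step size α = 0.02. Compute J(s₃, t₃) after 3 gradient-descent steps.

∇J = (4s, 6t)
(s₁, t₁) = (2.5, -4) − 0.02·(10, -24) = (2.3, -3.52)
(s₂, t₂) = (2.3, -3.52) − 0.02·(9.2, -21.12) = (2.116, -3.0976)
(s₃, t₃) = (2.116, -3.0976) − 0.02·(8.464, -18.5856) = (1.94672, -2.725888)
J(1.94672, -2.725888) = 29.870833682432

29.870833682432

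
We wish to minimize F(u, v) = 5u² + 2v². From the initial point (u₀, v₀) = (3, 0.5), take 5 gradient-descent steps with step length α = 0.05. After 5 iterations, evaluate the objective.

∇F = (10u, 4v)
(u₁, v₁) = (3, 0.5) − 0.05·(30, 2) = (1.5, 0.4)
(u₂, v₂) = (1.5, 0.4) − 0.05·(15, 1.6) = (0.75, 0.32)
(u₃, v₃) = (0.75, 0.32) − 0.05·(7.5, 1.28) = (0.375, 0.256)
(u₄, v₄) = (0.375, 0.256) − 0.05·(3.75, 1.024) = (0.1875, 0.2048)
(u₅, v₅) = (0.1875, 0.2048) − 0.05·(1.875, 0.8192) = (0.09375, 0.16384)
F(0.09375, 0.16384) = 0.0976324037

0.0976324037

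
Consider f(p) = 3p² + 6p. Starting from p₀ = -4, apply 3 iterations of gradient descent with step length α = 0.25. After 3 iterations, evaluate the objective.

-2.578125

f′(p) = 6p + 6
Step 1: f′(-4) = -18; p₁ = -4 − 0.25·(-18) = 0.5
Step 2: f′(0.5) = 9; p₂ = 0.5 − 0.25·9 = -1.75
Step 3: f′(-1.75) = -4.5; p₃ = -1.75 − 0.25·(-4.5) = -0.625
f(-0.625) = -2.578125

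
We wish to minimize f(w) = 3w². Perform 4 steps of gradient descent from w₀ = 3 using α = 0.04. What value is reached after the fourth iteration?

f′(w) = 6w
Step 1: f′(3) = 18; w₁ = 3 − 0.04·18 = 2.28
Step 2: f′(2.28) = 13.68; w₂ = 2.28 − 0.04·13.68 = 1.7328
Step 3: f′(1.7328) = 10.3968; w₃ = 1.7328 − 0.04·10.3968 = 1.316928
Step 4: f′(1.316928) = 7.901568; w₄ = 1.316928 − 0.04·7.901568 = 1.00086528

1.00086528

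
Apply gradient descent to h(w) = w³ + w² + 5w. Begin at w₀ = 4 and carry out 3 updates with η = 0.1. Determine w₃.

-6.9837027

h′(w) = 3w² + 2w + 5
w₁ = 4 − 0.1·61 = -2.1
w₂ = -2.1 − 0.1·14.03 = -3.503
w₃ = -3.503 − 0.1·34.807027 = -6.9837027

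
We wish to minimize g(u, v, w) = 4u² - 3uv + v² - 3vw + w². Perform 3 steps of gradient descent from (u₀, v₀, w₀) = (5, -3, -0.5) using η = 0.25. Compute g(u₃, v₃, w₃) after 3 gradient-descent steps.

942.319091796875

∇g = (8u - 3v, -3u + 2v - 3w, -3v + 2w)
Step 1: at (5, -3, -0.5), ∇g = (49, -19.5, 8) → (5, -3, -0.5) − 0.25·(49, -19.5, 8) = (-7.25, 1.875, -2.5)
Step 2: at (-7.25, 1.875, -2.5), ∇g = (-63.625, 33, -10.625) → (-7.25, 1.875, -2.5) − 0.25·(-63.625, 33, -10.625) = (8.65625, -6.375, 0.15625)
Step 3: at (8.65625, -6.375, 0.15625), ∇g = (88.375, -39.1875, 19.4375) → (8.65625, -6.375, 0.15625) − 0.25·(88.375, -39.1875, 19.4375) = (-13.4375, 3.421875, -4.703125)
g(-13.4375, 3.421875, -4.703125) = 942.319091796875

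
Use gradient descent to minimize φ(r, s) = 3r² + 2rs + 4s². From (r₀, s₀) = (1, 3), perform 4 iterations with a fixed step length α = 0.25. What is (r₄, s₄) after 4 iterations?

∇φ = (6r + 2s, 2r + 8s)
Step 1: at (1, 3), ∇φ = (12, 26) → (1, 3) − 0.25·(12, 26) = (-2, -3.5)
Step 2: at (-2, -3.5), ∇φ = (-19, -32) → (-2, -3.5) − 0.25·(-19, -32) = (2.75, 4.5)
Step 3: at (2.75, 4.5), ∇φ = (25.5, 41.5) → (2.75, 4.5) − 0.25·(25.5, 41.5) = (-3.625, -5.875)
Step 4: at (-3.625, -5.875), ∇φ = (-33.5, -54.25) → (-3.625, -5.875) − 0.25·(-33.5, -54.25) = (4.75, 7.6875)

(4.75, 7.6875)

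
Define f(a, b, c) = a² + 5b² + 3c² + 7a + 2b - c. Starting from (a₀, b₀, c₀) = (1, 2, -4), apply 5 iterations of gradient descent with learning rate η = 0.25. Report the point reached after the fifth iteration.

(-3.359375, -16.90625, 0.296875)

∇f = (2a + 7, 10b + 2, 6c - 1)
(a₁, b₁, c₁) = (1, 2, -4) − 0.25·(9, 22, -25) = (-1.25, -3.5, 2.25)
(a₂, b₂, c₂) = (-1.25, -3.5, 2.25) − 0.25·(4.5, -33, 12.5) = (-2.375, 4.75, -0.875)
(a₃, b₃, c₃) = (-2.375, 4.75, -0.875) − 0.25·(2.25, 49.5, -6.25) = (-2.9375, -7.625, 0.6875)
(a₄, b₄, c₄) = (-2.9375, -7.625, 0.6875) − 0.25·(1.125, -74.25, 3.125) = (-3.21875, 10.9375, -0.09375)
(a₅, b₅, c₅) = (-3.21875, 10.9375, -0.09375) − 0.25·(0.5625, 111.375, -1.5625) = (-3.359375, -16.90625, 0.296875)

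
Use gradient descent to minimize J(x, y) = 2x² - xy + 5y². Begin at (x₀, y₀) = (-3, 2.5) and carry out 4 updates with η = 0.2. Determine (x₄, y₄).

(-0.544, 3.3056)

∇J = (4x - y, -x + 10y)
Step 1: at (-3, 2.5), ∇J = (-14.5, 28) → (-3, 2.5) − 0.2·(-14.5, 28) = (-0.1, -3.1)
Step 2: at (-0.1, -3.1), ∇J = (2.7, -30.9) → (-0.1, -3.1) − 0.2·(2.7, -30.9) = (-0.64, 3.08)
Step 3: at (-0.64, 3.08), ∇J = (-5.64, 31.44) → (-0.64, 3.08) − 0.2·(-5.64, 31.44) = (0.488, -3.208)
Step 4: at (0.488, -3.208), ∇J = (5.16, -32.568) → (0.488, -3.208) − 0.2·(5.16, -32.568) = (-0.544, 3.3056)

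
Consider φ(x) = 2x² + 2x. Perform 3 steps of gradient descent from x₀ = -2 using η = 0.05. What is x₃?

-1.268

φ′(x) = 4x + 2
x₁ = -2 − 0.05·(-6) = -1.7
x₂ = -1.7 − 0.05·(-4.8) = -1.46
x₃ = -1.46 − 0.05·(-3.84) = -1.268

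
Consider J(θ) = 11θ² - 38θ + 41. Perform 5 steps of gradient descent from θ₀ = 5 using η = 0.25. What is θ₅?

J′(θ) = 22θ - 38
Step 1: J′(5) = 72; θ₁ = 5 − 0.25·72 = -13
Step 2: J′(-13) = -324; θ₂ = -13 − 0.25·(-324) = 68
Step 3: J′(68) = 1458; θ₃ = 68 − 0.25·1458 = -296.5
Step 4: J′(-296.5) = -6561; θ₄ = -296.5 − 0.25·(-6561) = 1343.75
Step 5: J′(1343.75) = 29524.5; θ₅ = 1343.75 − 0.25·29524.5 = -6037.375

-6037.375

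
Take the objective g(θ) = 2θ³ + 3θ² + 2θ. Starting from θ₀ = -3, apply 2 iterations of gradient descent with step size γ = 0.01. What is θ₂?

-3.882664

g′(θ) = 6θ² + 6θ + 2
θ₁ = -3 − 0.01·38 = -3.38
θ₂ = -3.38 − 0.01·50.2664 = -3.882664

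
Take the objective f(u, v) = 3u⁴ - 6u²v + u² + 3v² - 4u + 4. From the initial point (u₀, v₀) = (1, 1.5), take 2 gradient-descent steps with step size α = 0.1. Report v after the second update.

2.424

∇f = (12u³ - 12uv + 2u - 4, -6u² + 6v)
Step 1: at (1, 1.5), ∇f = (-8, 3) → (1, 1.5) − 0.1·(-8, 3) = (1.8, 1.2)
Step 2: at (1.8, 1.2), ∇f = (43.664, -12.24) → (1.8, 1.2) − 0.1·(43.664, -12.24) = (-2.5664, 2.424)
v = 2.424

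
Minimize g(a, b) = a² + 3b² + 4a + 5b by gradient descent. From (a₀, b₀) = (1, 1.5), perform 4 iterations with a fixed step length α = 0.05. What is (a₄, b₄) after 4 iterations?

∇g = (2a + 4, 6b + 5)
(a₁, b₁) = (1, 1.5) − 0.05·(6, 14) = (0.7, 0.8)
(a₂, b₂) = (0.7, 0.8) − 0.05·(5.4, 9.8) = (0.43, 0.31)
(a₃, b₃) = (0.43, 0.31) − 0.05·(4.86, 6.86) = (0.187, -0.033)
(a₄, b₄) = (0.187, -0.033) − 0.05·(4.374, 4.802) = (-0.0317, -0.2731)

(-0.0317, -0.2731)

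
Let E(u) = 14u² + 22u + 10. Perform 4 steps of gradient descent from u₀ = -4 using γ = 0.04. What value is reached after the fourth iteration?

E′(u) = 28u + 22
u₁ = -4 − 0.04·(-90) = -0.4
u₂ = -0.4 − 0.04·10.8 = -0.832
u₃ = -0.832 − 0.04·(-1.296) = -0.78016
u₄ = -0.78016 − 0.04·0.15552 = -0.7863808

-0.7863808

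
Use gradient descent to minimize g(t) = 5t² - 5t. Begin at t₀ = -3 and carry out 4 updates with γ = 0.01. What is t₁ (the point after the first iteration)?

-2.65

g′(t) = 10t - 5
Step 1: g′(-3) = -35; t₁ = -3 − 0.01·(-35) = -2.65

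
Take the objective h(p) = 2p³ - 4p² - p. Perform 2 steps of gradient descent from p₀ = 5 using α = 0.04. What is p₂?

h′(p) = 6p² - 8p - 1
Step 1: h′(5) = 109; p₁ = 5 − 0.04·109 = 0.64
Step 2: h′(0.64) = -3.6624; p₂ = 0.64 − 0.04·(-3.6624) = 0.786496

0.786496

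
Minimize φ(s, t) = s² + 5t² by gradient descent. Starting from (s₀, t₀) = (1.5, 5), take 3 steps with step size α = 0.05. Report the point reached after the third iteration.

(1.0935, 0.625)

∇φ = (2s, 10t)
Step 1: at (1.5, 5), ∇φ = (3, 50) → (1.5, 5) − 0.05·(3, 50) = (1.35, 2.5)
Step 2: at (1.35, 2.5), ∇φ = (2.7, 25) → (1.35, 2.5) − 0.05·(2.7, 25) = (1.215, 1.25)
Step 3: at (1.215, 1.25), ∇φ = (2.43, 12.5) → (1.215, 1.25) − 0.05·(2.43, 12.5) = (1.0935, 0.625)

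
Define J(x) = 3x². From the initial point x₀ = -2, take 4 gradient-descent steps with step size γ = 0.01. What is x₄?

-1.56149792

J′(x) = 6x
Step 1: J′(-2) = -12; x₁ = -2 − 0.01·(-12) = -1.88
Step 2: J′(-1.88) = -11.28; x₂ = -1.88 − 0.01·(-11.28) = -1.7672
Step 3: J′(-1.7672) = -10.6032; x₃ = -1.7672 − 0.01·(-10.6032) = -1.661168
Step 4: J′(-1.661168) = -9.967008; x₄ = -1.661168 − 0.01·(-9.967008) = -1.56149792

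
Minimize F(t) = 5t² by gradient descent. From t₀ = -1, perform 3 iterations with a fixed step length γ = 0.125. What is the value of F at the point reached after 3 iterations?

F′(t) = 10t
Step 1: F′(-1) = -10; t₁ = -1 − 0.125·(-10) = 0.25
Step 2: F′(0.25) = 2.5; t₂ = 0.25 − 0.125·2.5 = -0.0625
Step 3: F′(-0.0625) = -0.625; t₃ = -0.0625 − 0.125·(-0.625) = 0.015625
F(0.015625) = 0.001220703125

0.001220703125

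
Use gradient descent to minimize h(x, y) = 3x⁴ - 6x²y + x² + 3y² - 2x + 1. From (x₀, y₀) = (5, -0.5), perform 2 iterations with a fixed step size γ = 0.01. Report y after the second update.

7.432864

∇h = (12x³ - 12xy + 2x - 2, -6x² + 6y)
(x₁, y₁) = (5, -0.5) − 0.01·(1538, -153) = (-10.38, 1.03)
(x₂, y₂) = (-10.38, 1.03) − 0.01·(-13315.105664, -640.2864) = (122.77105664, 7.432864)
y = 7.432864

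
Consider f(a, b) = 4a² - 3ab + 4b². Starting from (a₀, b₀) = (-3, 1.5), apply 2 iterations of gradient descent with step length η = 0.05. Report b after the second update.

∇f = (8a - 3b, -3a + 8b)
Step 1: at (-3, 1.5), ∇f = (-28.5, 21) → (-3, 1.5) − 0.05·(-28.5, 21) = (-1.575, 0.45)
Step 2: at (-1.575, 0.45), ∇f = (-13.95, 8.325) → (-1.575, 0.45) − 0.05·(-13.95, 8.325) = (-0.8775, 0.03375)
b = 0.03375

0.03375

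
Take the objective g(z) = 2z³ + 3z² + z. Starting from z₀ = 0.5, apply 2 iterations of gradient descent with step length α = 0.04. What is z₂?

0.153984

g′(z) = 6z² + 6z + 1
Step 1: g′(0.5) = 5.5; z₁ = 0.5 − 0.04·5.5 = 0.28
Step 2: g′(0.28) = 3.1504; z₂ = 0.28 − 0.04·3.1504 = 0.153984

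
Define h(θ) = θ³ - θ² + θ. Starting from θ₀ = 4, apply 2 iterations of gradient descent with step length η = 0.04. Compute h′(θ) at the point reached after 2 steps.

h′(θ) = 3θ² - 2θ + 1
θ₁ = 4 − 0.04·41 = 2.36
θ₂ = 2.36 − 0.04·12.9888 = 1.840448
h′(θ) at (1.840448) = 7.480850522112

7.480850522112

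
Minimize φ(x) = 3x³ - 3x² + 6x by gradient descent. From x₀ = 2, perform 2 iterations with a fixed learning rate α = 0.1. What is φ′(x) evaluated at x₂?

φ′(x) = 9x² - 6x + 6
x₁ = 2 − 0.1·30 = -1
x₂ = -1 − 0.1·21 = -3.1
φ′(x) at (-3.1) = 111.09

111.09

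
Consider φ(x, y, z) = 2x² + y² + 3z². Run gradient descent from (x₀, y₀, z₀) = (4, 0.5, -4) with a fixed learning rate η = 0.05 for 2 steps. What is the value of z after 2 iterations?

∇φ = (4x, 2y, 6z)
(x₁, y₁, z₁) = (4, 0.5, -4) − 0.05·(16, 1, -24) = (3.2, 0.45, -2.8)
(x₂, y₂, z₂) = (3.2, 0.45, -2.8) − 0.05·(12.8, 0.9, -16.8) = (2.56, 0.405, -1.96)
z = -1.96

-1.96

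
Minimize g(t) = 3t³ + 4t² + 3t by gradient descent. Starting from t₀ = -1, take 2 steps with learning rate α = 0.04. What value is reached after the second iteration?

-1.393216

g′(t) = 9t² + 8t + 3
t₁ = -1 − 0.04·4 = -1.16
t₂ = -1.16 − 0.04·5.8304 = -1.393216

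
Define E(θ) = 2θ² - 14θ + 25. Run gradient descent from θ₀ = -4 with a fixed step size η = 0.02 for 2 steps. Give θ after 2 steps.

E′(θ) = 4θ - 14
θ₁ = -4 − 0.02·(-30) = -3.4
θ₂ = -3.4 − 0.02·(-27.6) = -2.848

-2.848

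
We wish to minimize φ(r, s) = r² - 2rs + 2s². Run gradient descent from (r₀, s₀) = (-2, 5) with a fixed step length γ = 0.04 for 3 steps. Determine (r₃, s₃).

(-0.6592, 2.673728)

∇φ = (2r - 2s, -2r + 4s)
Step 1: at (-2, 5), ∇φ = (-14, 24) → (-2, 5) − 0.04·(-14, 24) = (-1.44, 4.04)
Step 2: at (-1.44, 4.04), ∇φ = (-10.96, 19.04) → (-1.44, 4.04) − 0.04·(-10.96, 19.04) = (-1.0016, 3.2784)
Step 3: at (-1.0016, 3.2784), ∇φ = (-8.56, 15.1168) → (-1.0016, 3.2784) − 0.04·(-8.56, 15.1168) = (-0.6592, 2.673728)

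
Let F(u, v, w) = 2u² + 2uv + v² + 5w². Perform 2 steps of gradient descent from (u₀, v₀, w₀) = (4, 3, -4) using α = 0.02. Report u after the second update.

∇F = (4u + 2v, 2u + 2v, 10w)
Step 1: at (4, 3, -4), ∇F = (22, 14, -40) → (4, 3, -4) − 0.02·(22, 14, -40) = (3.56, 2.72, -3.2)
Step 2: at (3.56, 2.72, -3.2), ∇F = (19.68, 12.56, -32) → (3.56, 2.72, -3.2) − 0.02·(19.68, 12.56, -32) = (3.1664, 2.4688, -2.56)
u = 3.1664

3.1664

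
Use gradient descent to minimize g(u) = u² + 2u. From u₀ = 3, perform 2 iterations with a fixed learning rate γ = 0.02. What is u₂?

g′(u) = 2u + 2
Step 1: g′(3) = 8; u₁ = 3 − 0.02·8 = 2.84
Step 2: g′(2.84) = 7.68; u₂ = 2.84 − 0.02·7.68 = 2.6864

2.6864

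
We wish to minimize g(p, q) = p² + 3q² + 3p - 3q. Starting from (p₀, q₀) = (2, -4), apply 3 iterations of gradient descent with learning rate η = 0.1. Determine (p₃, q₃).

(0.292, 0.212)

∇g = (2p + 3, 6q - 3)
Step 1: at (2, -4), ∇g = (7, -27) → (2, -4) − 0.1·(7, -27) = (1.3, -1.3)
Step 2: at (1.3, -1.3), ∇g = (5.6, -10.8) → (1.3, -1.3) − 0.1·(5.6, -10.8) = (0.74, -0.22)
Step 3: at (0.74, -0.22), ∇g = (4.48, -4.32) → (0.74, -0.22) − 0.1·(4.48, -4.32) = (0.292, 0.212)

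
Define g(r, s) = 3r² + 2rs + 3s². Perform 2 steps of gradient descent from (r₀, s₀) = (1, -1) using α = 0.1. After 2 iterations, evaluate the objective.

∇g = (6r + 2s, 2r + 6s)
Step 1: at (1, -1), ∇g = (4, -4) → (1, -1) − 0.1·(4, -4) = (0.6, -0.6)
Step 2: at (0.6, -0.6), ∇g = (2.4, -2.4) → (0.6, -0.6) − 0.1·(2.4, -2.4) = (0.36, -0.36)
g(0.36, -0.36) = 0.5184

0.5184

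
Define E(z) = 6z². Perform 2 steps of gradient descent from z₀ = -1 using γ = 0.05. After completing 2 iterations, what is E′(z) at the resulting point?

-1.92

E′(z) = 12z
Step 1: E′(-1) = -12; z₁ = -1 − 0.05·(-12) = -0.4
Step 2: E′(-0.4) = -4.8; z₂ = -0.4 − 0.05·(-4.8) = -0.16
E′(z) at (-0.16) = -1.92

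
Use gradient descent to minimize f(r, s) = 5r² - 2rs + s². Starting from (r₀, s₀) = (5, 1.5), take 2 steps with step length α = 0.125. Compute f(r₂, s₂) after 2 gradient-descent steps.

3.203125

∇f = (10r - 2s, -2r + 2s)
Step 1: at (5, 1.5), ∇f = (47, -7) → (5, 1.5) − 0.125·(47, -7) = (-0.875, 2.375)
Step 2: at (-0.875, 2.375), ∇f = (-13.5, 6.5) → (-0.875, 2.375) − 0.125·(-13.5, 6.5) = (0.8125, 1.5625)
f(0.8125, 1.5625) = 3.203125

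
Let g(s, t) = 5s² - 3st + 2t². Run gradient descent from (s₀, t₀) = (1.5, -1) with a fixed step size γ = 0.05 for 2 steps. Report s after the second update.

0.21375

∇g = (10s - 3t, -3s + 4t)
Step 1: at (1.5, -1), ∇g = (18, -8.5) → (1.5, -1) − 0.05·(18, -8.5) = (0.6, -0.575)
Step 2: at (0.6, -0.575), ∇g = (7.725, -4.1) → (0.6, -0.575) − 0.05·(7.725, -4.1) = (0.21375, -0.37)
s = 0.21375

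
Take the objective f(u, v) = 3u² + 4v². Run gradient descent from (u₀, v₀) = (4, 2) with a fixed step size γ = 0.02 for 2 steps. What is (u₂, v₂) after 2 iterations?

∇f = (6u, 8v)
(u₁, v₁) = (4, 2) − 0.02·(24, 16) = (3.52, 1.68)
(u₂, v₂) = (3.52, 1.68) − 0.02·(21.12, 13.44) = (3.0976, 1.4112)

(3.0976, 1.4112)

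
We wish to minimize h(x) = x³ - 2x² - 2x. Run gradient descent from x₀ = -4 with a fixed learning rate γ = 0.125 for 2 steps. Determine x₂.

h′(x) = 3x² - 4x - 2
x₁ = -4 − 0.125·62 = -11.75
x₂ = -11.75 − 0.125·459.1875 = -69.1484375

-69.1484375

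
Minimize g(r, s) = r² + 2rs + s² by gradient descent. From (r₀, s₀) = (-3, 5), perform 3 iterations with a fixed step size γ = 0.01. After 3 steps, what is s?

4.884736

∇g = (2r + 2s, 2r + 2s)
(r₁, s₁) = (-3, 5) − 0.01·(4, 4) = (-3.04, 4.96)
(r₂, s₂) = (-3.04, 4.96) − 0.01·(3.84, 3.84) = (-3.0784, 4.9216)
(r₃, s₃) = (-3.0784, 4.9216) − 0.01·(3.6864, 3.6864) = (-3.115264, 4.884736)
s = 4.884736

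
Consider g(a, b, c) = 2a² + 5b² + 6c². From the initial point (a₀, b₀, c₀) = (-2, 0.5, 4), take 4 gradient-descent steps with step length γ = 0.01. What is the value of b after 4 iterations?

∇g = (4a, 10b, 12c)
Step 1: at (-2, 0.5, 4), ∇g = (-8, 5, 48) → (-2, 0.5, 4) − 0.01·(-8, 5, 48) = (-1.92, 0.45, 3.52)
Step 2: at (-1.92, 0.45, 3.52), ∇g = (-7.68, 4.5, 42.24) → (-1.92, 0.45, 3.52) − 0.01·(-7.68, 4.5, 42.24) = (-1.8432, 0.405, 3.0976)
Step 3: at (-1.8432, 0.405, 3.0976), ∇g = (-7.3728, 4.05, 37.1712) → (-1.8432, 0.405, 3.0976) − 0.01·(-7.3728, 4.05, 37.1712) = (-1.769472, 0.3645, 2.725888)
Step 4: at (-1.769472, 0.3645, 2.725888), ∇g = (-7.077888, 3.645, 32.710656) → (-1.769472, 0.3645, 2.725888) − 0.01·(-7.077888, 3.645, 32.710656) = (-1.69869312, 0.32805, 2.39878144)
b = 0.32805

0.32805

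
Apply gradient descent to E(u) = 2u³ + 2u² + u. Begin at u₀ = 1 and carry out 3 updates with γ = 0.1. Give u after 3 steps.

-0.2161336

E′(u) = 6u² + 4u + 1
u₁ = 1 − 0.1·11 = -0.1
u₂ = -0.1 − 0.1·0.66 = -0.166
u₃ = -0.166 − 0.1·0.501336 = -0.2161336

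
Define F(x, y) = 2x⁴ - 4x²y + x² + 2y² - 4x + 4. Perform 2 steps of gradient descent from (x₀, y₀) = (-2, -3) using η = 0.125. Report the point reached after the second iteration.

∇F = (8x³ - 8xy + 2x - 4, -4x² + 4y)
Step 1: at (-2, -3), ∇F = (-120, -28) → (-2, -3) − 0.125·(-120, -28) = (13, 0.5)
Step 2: at (13, 0.5), ∇F = (17546, -674) → (13, 0.5) − 0.125·(17546, -674) = (-2180.25, 84.75)

(-2180.25, 84.75)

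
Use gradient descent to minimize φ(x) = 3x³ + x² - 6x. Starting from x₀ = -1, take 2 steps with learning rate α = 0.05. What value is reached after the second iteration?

φ′(x) = 9x² + 2x - 6
Step 1: φ′(-1) = 1; x₁ = -1 − 0.05·1 = -1.05
Step 2: φ′(-1.05) = 1.8225; x₂ = -1.05 − 0.05·1.8225 = -1.141125

-1.141125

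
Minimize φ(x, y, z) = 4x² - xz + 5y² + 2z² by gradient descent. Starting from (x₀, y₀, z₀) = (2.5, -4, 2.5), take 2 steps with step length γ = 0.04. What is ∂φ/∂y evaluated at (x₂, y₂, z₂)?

-14.4

∇φ = (8x - z, 10y, -x + 4z)
(x₁, y₁, z₁) = (2.5, -4, 2.5) − 0.04·(17.5, -40, 7.5) = (1.8, -2.4, 2.2)
(x₂, y₂, z₂) = (1.8, -2.4, 2.2) − 0.04·(12.2, -24, 7) = (1.312, -1.44, 1.92)
∂φ/∂y at (1.312, -1.44, 1.92) = -14.4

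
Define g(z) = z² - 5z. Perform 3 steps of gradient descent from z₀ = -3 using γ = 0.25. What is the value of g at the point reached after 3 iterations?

g′(z) = 2z - 5
Step 1: g′(-3) = -11; z₁ = -3 − 0.25·(-11) = -0.25
Step 2: g′(-0.25) = -5.5; z₂ = -0.25 − 0.25·(-5.5) = 1.125
Step 3: g′(1.125) = -2.75; z₃ = 1.125 − 0.25·(-2.75) = 1.8125
g(1.8125) = -5.77734375

-5.77734375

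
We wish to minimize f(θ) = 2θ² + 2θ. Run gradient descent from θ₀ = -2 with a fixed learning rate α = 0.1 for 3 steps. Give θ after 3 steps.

f′(θ) = 4θ + 2
θ₁ = -2 − 0.1·(-6) = -1.4
θ₂ = -1.4 − 0.1·(-3.6) = -1.04
θ₃ = -1.04 − 0.1·(-2.16) = -0.824

-0.824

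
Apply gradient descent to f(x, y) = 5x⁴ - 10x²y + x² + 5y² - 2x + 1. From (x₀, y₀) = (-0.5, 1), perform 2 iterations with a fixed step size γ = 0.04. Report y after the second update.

∇f = (20x³ - 20xy + 2x - 2, -10x² + 10y)
Step 1: at (-0.5, 1), ∇f = (4.5, 7.5) → (-0.5, 1) − 0.04·(4.5, 7.5) = (-0.68, 0.7)
Step 2: at (-0.68, 0.7), ∇f = (-0.12864, 2.376) → (-0.68, 0.7) − 0.04·(-0.12864, 2.376) = (-0.6748544, 0.60496)
y = 0.60496

0.60496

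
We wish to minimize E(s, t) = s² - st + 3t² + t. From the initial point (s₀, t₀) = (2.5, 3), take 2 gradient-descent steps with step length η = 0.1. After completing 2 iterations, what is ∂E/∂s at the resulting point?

3.28

∇E = (2s - t, -s + 6t + 1)
(s₁, t₁) = (2.5, 3) − 0.1·(2, 16.5) = (2.3, 1.35)
(s₂, t₂) = (2.3, 1.35) − 0.1·(3.25, 6.8) = (1.975, 0.67)
∂E/∂s at (1.975, 0.67) = 3.28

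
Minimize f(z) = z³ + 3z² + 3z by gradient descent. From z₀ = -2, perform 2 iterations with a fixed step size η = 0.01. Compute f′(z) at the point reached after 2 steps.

f′(z) = 3z² + 6z + 3
Step 1: f′(-2) = 3; z₁ = -2 − 0.01·3 = -2.03
Step 2: f′(-2.03) = 3.1827; z₂ = -2.03 − 0.01·3.1827 = -2.061827
f′(z) at (-2.061827) = 3.382429733787

3.382429733787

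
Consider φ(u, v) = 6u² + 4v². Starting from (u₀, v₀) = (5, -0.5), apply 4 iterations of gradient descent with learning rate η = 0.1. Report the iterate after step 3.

∇φ = (12u, 8v)
(u₁, v₁) = (5, -0.5) − 0.1·(60, -4) = (-1, -0.1)
(u₂, v₂) = (-1, -0.1) − 0.1·(-12, -0.8) = (0.2, -0.02)
(u₃, v₃) = (0.2, -0.02) − 0.1·(2.4, -0.16) = (-0.04, -0.004)

(-0.04, -0.004)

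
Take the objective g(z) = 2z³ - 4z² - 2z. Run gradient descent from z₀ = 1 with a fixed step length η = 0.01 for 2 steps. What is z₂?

g′(z) = 6z² - 8z - 2
Step 1: g′(1) = -4; z₁ = 1 − 0.01·(-4) = 1.04
Step 2: g′(1.04) = -3.8304; z₂ = 1.04 − 0.01·(-3.8304) = 1.078304

1.078304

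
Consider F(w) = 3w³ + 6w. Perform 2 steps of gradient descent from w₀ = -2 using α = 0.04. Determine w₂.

-8.795264

F′(w) = 9w² + 6
w₁ = -2 − 0.04·42 = -3.68
w₂ = -3.68 − 0.04·127.8816 = -8.795264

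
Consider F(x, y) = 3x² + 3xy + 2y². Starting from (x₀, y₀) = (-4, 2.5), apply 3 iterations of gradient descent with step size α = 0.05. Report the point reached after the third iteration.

(-2.2121875, 2.436875)

∇F = (6x + 3y, 3x + 4y)
(x₁, y₁) = (-4, 2.5) − 0.05·(-16.5, -2) = (-3.175, 2.6)
(x₂, y₂) = (-3.175, 2.6) − 0.05·(-11.25, 0.875) = (-2.6125, 2.55625)
(x₃, y₃) = (-2.6125, 2.55625) − 0.05·(-8.00625, 2.3875) = (-2.2121875, 2.436875)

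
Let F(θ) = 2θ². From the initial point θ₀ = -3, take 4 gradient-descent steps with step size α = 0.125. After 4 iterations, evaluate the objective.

0.0703125

F′(θ) = 4θ
Step 1: F′(-3) = -12; θ₁ = -3 − 0.125·(-12) = -1.5
Step 2: F′(-1.5) = -6; θ₂ = -1.5 − 0.125·(-6) = -0.75
Step 3: F′(-0.75) = -3; θ₃ = -0.75 − 0.125·(-3) = -0.375
Step 4: F′(-0.375) = -1.5; θ₄ = -0.375 − 0.125·(-1.5) = -0.1875
F(-0.1875) = 0.0703125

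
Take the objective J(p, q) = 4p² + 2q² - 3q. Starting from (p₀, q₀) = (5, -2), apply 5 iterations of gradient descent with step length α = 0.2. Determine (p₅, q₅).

(-0.3888, 0.74912)

∇J = (8p, 4q - 3)
Step 1: at (5, -2), ∇J = (40, -11) → (5, -2) − 0.2·(40, -11) = (-3, 0.2)
Step 2: at (-3, 0.2), ∇J = (-24, -2.2) → (-3, 0.2) − 0.2·(-24, -2.2) = (1.8, 0.64)
Step 3: at (1.8, 0.64), ∇J = (14.4, -0.44) → (1.8, 0.64) − 0.2·(14.4, -0.44) = (-1.08, 0.728)
Step 4: at (-1.08, 0.728), ∇J = (-8.64, -0.088) → (-1.08, 0.728) − 0.2·(-8.64, -0.088) = (0.648, 0.7456)
Step 5: at (0.648, 0.7456), ∇J = (5.184, -0.0176) → (0.648, 0.7456) − 0.2·(5.184, -0.0176) = (-0.3888, 0.74912)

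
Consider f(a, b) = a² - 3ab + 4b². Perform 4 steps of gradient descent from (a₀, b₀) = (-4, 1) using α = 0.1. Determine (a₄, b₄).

∇f = (2a - 3b, -3a + 8b)
Step 1: at (-4, 1), ∇f = (-11, 20) → (-4, 1) − 0.1·(-11, 20) = (-2.9, -1)
Step 2: at (-2.9, -1), ∇f = (-2.8, 0.7) → (-2.9, -1) − 0.1·(-2.8, 0.7) = (-2.62, -1.07)
Step 3: at (-2.62, -1.07), ∇f = (-2.03, -0.7) → (-2.62, -1.07) − 0.1·(-2.03, -0.7) = (-2.417, -1)
Step 4: at (-2.417, -1), ∇f = (-1.834, -0.749) → (-2.417, -1) − 0.1·(-1.834, -0.749) = (-2.2336, -0.9251)

(-2.2336, -0.9251)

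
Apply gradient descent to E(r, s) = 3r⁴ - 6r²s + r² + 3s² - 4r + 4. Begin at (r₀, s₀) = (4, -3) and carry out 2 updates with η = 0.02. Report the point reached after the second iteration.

∇E = (12r³ - 12rs + 2r - 4, -6r² + 6s)
(r₁, s₁) = (4, -3) − 0.02·(916, -114) = (-14.32, -0.72)
(r₂, s₂) = (-14.32, -0.72) − 0.02·(-35394.287616, -1234.6944) = (693.56575232, 23.973888)

(693.56575232, 23.973888)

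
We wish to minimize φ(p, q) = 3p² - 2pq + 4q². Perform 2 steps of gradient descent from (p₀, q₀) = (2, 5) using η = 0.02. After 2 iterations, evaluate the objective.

50.83550464

∇φ = (6p - 2q, -2p + 8q)
Step 1: at (2, 5), ∇φ = (2, 36) → (2, 5) − 0.02·(2, 36) = (1.96, 4.28)
Step 2: at (1.96, 4.28), ∇φ = (3.2, 30.32) → (1.96, 4.28) − 0.02·(3.2, 30.32) = (1.896, 3.6736)
φ(1.896, 3.6736) = 50.83550464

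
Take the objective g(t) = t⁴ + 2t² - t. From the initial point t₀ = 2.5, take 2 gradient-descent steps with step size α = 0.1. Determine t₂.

37.52785

g′(t) = 4t³ + 4t - 1
Step 1: g′(2.5) = 71.5; t₁ = 2.5 − 0.1·71.5 = -4.65
Step 2: g′(-4.65) = -421.7785; t₂ = -4.65 − 0.1·(-421.7785) = 37.52785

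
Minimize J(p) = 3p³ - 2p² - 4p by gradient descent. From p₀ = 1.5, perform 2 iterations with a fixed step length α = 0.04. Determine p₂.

0.996684

J′(p) = 9p² - 4p - 4
Step 1: J′(1.5) = 10.25; p₁ = 1.5 − 0.04·10.25 = 1.09
Step 2: J′(1.09) = 2.3329; p₂ = 1.09 − 0.04·2.3329 = 0.996684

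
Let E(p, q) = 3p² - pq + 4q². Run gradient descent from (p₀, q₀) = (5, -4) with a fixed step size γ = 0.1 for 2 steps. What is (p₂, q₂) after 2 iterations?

∇E = (6p - q, -p + 8q)
Step 1: at (5, -4), ∇E = (34, -37) → (5, -4) − 0.1·(34, -37) = (1.6, -0.3)
Step 2: at (1.6, -0.3), ∇E = (9.9, -4) → (1.6, -0.3) − 0.1·(9.9, -4) = (0.61, 0.1)

(0.61, 0.1)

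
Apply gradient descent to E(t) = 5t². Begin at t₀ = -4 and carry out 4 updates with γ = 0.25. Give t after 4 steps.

E′(t) = 10t
Step 1: E′(-4) = -40; t₁ = -4 − 0.25·(-40) = 6
Step 2: E′(6) = 60; t₂ = 6 − 0.25·60 = -9
Step 3: E′(-9) = -90; t₃ = -9 − 0.25·(-90) = 13.5
Step 4: E′(13.5) = 135; t₄ = 13.5 − 0.25·135 = -20.25

-20.25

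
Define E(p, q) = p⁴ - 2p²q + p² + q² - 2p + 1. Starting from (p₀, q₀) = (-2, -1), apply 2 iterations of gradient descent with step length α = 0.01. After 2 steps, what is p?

∇E = (4p³ - 4pq + 2p - 2, -2p² + 2q)
Step 1: at (-2, -1), ∇E = (-46, -10) → (-2, -1) − 0.01·(-46, -10) = (-1.54, -0.9)
Step 2: at (-1.54, -0.9), ∇E = (-25.233056, -6.5432) → (-1.54, -0.9) − 0.01·(-25.233056, -6.5432) = (-1.28766944, -0.834568)
p = -1.28766944

-1.28766944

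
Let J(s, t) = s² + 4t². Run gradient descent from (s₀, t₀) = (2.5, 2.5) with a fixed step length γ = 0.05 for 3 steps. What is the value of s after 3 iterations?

1.8225

∇J = (2s, 8t)
Step 1: at (2.5, 2.5), ∇J = (5, 20) → (2.5, 2.5) − 0.05·(5, 20) = (2.25, 1.5)
Step 2: at (2.25, 1.5), ∇J = (4.5, 12) → (2.25, 1.5) − 0.05·(4.5, 12) = (2.025, 0.9)
Step 3: at (2.025, 0.9), ∇J = (4.05, 7.2) → (2.025, 0.9) − 0.05·(4.05, 7.2) = (1.8225, 0.54)
s = 1.8225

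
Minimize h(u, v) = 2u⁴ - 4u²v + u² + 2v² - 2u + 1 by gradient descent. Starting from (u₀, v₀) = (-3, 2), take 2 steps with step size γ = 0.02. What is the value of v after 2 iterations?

2.376832

∇h = (8u³ - 8uv + 2u - 2, -4u² + 4v)
(u₁, v₁) = (-3, 2) − 0.02·(-176, -28) = (0.52, 2.56)
(u₂, v₂) = (0.52, 2.56) − 0.02·(-10.484736, 9.1584) = (0.72969472, 2.376832)
v = 2.376832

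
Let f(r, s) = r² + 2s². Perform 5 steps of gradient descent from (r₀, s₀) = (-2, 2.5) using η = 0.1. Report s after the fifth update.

∇f = (2r, 4s)
Step 1: at (-2, 2.5), ∇f = (-4, 10) → (-2, 2.5) − 0.1·(-4, 10) = (-1.6, 1.5)
Step 2: at (-1.6, 1.5), ∇f = (-3.2, 6) → (-1.6, 1.5) − 0.1·(-3.2, 6) = (-1.28, 0.9)
Step 3: at (-1.28, 0.9), ∇f = (-2.56, 3.6) → (-1.28, 0.9) − 0.1·(-2.56, 3.6) = (-1.024, 0.54)
Step 4: at (-1.024, 0.54), ∇f = (-2.048, 2.16) → (-1.024, 0.54) − 0.1·(-2.048, 2.16) = (-0.8192, 0.324)
Step 5: at (-0.8192, 0.324), ∇f = (-1.6384, 1.296) → (-0.8192, 0.324) − 0.1·(-1.6384, 1.296) = (-0.65536, 0.1944)
s = 0.1944

0.1944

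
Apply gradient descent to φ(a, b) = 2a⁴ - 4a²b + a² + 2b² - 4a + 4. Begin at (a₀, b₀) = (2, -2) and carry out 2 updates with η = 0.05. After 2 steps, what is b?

∇φ = (8a³ - 8ab + 2a - 4, -4a² + 4b)
Step 1: at (2, -2), ∇φ = (96, -24) → (2, -2) − 0.05·(96, -24) = (-2.8, -0.8)
Step 2: at (-2.8, -0.8), ∇φ = (-203.136, -34.56) → (-2.8, -0.8) − 0.05·(-203.136, -34.56) = (7.3568, 0.928)
b = 0.928

0.928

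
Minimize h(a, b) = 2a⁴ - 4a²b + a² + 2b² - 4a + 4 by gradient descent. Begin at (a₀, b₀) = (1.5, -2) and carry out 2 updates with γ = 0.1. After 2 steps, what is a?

∇h = (8a³ - 8ab + 2a - 4, -4a² + 4b)
Step 1: at (1.5, -2), ∇h = (50, -17) → (1.5, -2) − 0.1·(50, -17) = (-3.5, -0.3)
Step 2: at (-3.5, -0.3), ∇h = (-362.4, -50.2) → (-3.5, -0.3) − 0.1·(-362.4, -50.2) = (32.74, 4.72)
a = 32.74

32.74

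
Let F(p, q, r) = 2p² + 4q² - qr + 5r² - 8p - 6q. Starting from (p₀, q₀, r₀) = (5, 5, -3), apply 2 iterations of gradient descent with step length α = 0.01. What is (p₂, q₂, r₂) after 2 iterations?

∇F = (4p - 8, 8q - r - 6, -q + 10r)
(p₁, q₁, r₁) = (5, 5, -3) − 0.01·(12, 37, -35) = (4.88, 4.63, -2.65)
(p₂, q₂, r₂) = (4.88, 4.63, -2.65) − 0.01·(11.52, 33.69, -31.13) = (4.7648, 4.2931, -2.3387)

(4.7648, 4.2931, -2.3387)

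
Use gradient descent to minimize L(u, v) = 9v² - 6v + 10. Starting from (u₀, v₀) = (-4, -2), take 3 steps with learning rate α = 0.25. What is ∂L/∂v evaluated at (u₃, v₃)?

∇L = (0, 18v - 6)
Step 1: at (-4, -2), ∇L = (0, -42) → (-4, -2) − 0.25·(0, -42) = (-4, 8.5)
Step 2: at (-4, 8.5), ∇L = (0, 147) → (-4, 8.5) − 0.25·(0, 147) = (-4, -28.25)
Step 3: at (-4, -28.25), ∇L = (0, -514.5) → (-4, -28.25) − 0.25·(0, -514.5) = (-4, 100.375)
∂L/∂v at (-4, 100.375) = 1800.75

1800.75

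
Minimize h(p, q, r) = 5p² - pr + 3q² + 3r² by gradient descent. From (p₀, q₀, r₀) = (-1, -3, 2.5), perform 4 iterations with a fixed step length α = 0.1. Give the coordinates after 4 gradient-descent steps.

(0.0163, -0.0768, 0.06905)

∇h = (10p - r, 6q, -p + 6r)
Step 1: at (-1, -3, 2.5), ∇h = (-12.5, -18, 16) → (-1, -3, 2.5) − 0.1·(-12.5, -18, 16) = (0.25, -1.2, 0.9)
Step 2: at (0.25, -1.2, 0.9), ∇h = (1.6, -7.2, 5.15) → (0.25, -1.2, 0.9) − 0.1·(1.6, -7.2, 5.15) = (0.09, -0.48, 0.385)
Step 3: at (0.09, -0.48, 0.385), ∇h = (0.515, -2.88, 2.22) → (0.09, -0.48, 0.385) − 0.1·(0.515, -2.88, 2.22) = (0.0385, -0.192, 0.163)
Step 4: at (0.0385, -0.192, 0.163), ∇h = (0.222, -1.152, 0.9395) → (0.0385, -0.192, 0.163) − 0.1·(0.222, -1.152, 0.9395) = (0.0163, -0.0768, 0.06905)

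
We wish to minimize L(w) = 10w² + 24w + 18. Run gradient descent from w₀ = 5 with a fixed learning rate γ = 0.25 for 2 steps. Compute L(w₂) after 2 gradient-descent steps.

98410

L′(w) = 20w + 24
w₁ = 5 − 0.25·124 = -26
w₂ = -26 − 0.25·(-496) = 98
L(98) = 98410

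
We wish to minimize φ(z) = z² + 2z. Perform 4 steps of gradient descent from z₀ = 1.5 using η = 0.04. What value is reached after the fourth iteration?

φ′(z) = 2z + 2
z₁ = 1.5 − 0.04·5 = 1.3
z₂ = 1.3 − 0.04·4.6 = 1.116
z₃ = 1.116 − 0.04·4.232 = 0.94672
z₄ = 0.94672 − 0.04·3.89344 = 0.7909824

0.7909824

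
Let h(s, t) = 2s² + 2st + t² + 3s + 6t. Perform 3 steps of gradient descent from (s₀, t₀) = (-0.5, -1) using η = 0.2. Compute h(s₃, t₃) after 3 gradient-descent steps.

∇h = (4s + 2t + 3, 2s + 2t + 6)
(s₁, t₁) = (-0.5, -1) − 0.2·(-1, 3) = (-0.3, -1.6)
(s₂, t₂) = (-0.3, -1.6) − 0.2·(-1.4, 2.2) = (-0.02, -2.04)
(s₃, t₃) = (-0.02, -2.04) − 0.2·(-1.16, 1.88) = (0.212, -2.416)
h(0.212, -2.416) = -8.95744

-8.95744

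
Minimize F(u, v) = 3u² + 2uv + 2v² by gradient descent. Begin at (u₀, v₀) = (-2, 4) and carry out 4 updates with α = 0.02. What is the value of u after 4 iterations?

-1.682432

∇F = (6u + 2v, 2u + 4v)
(u₁, v₁) = (-2, 4) − 0.02·(-4, 12) = (-1.92, 3.76)
(u₂, v₂) = (-1.92, 3.76) − 0.02·(-4, 11.2) = (-1.84, 3.536)
(u₃, v₃) = (-1.84, 3.536) − 0.02·(-3.968, 10.464) = (-1.76064, 3.32672)
(u₄, v₄) = (-1.76064, 3.32672) − 0.02·(-3.9104, 9.7856) = (-1.682432, 3.131008)
u = -1.682432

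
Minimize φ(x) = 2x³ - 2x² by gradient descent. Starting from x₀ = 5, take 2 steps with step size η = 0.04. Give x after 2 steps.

-0.2416

φ′(x) = 6x² - 4x
Step 1: φ′(5) = 130; x₁ = 5 − 0.04·130 = -0.2
Step 2: φ′(-0.2) = 1.04; x₂ = -0.2 − 0.04·1.04 = -0.2416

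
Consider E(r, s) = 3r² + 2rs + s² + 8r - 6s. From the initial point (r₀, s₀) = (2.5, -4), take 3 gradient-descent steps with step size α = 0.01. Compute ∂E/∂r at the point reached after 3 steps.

∇E = (6r + 2s + 8, 2r + 2s - 6)
Step 1: at (2.5, -4), ∇E = (15, -9) → (2.5, -4) − 0.01·(15, -9) = (2.35, -3.91)
Step 2: at (2.35, -3.91), ∇E = (14.28, -9.12) → (2.35, -3.91) − 0.01·(14.28, -9.12) = (2.2072, -3.8188)
Step 3: at (2.2072, -3.8188), ∇E = (13.6056, -9.2232) → (2.2072, -3.8188) − 0.01·(13.6056, -9.2232) = (2.071144, -3.726568)
∂E/∂r at (2.071144, -3.726568) = 12.973728

12.973728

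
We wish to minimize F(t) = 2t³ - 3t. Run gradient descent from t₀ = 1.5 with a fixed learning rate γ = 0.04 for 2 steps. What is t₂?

F′(t) = 6t² - 3
Step 1: F′(1.5) = 10.5; t₁ = 1.5 − 0.04·10.5 = 1.08
Step 2: F′(1.08) = 3.9984; t₂ = 1.08 − 0.04·3.9984 = 0.920064

0.920064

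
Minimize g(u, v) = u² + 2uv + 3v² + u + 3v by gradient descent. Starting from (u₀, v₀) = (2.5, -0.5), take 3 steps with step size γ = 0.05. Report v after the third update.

∇g = (2u + 2v + 1, 2u + 6v + 3)
(u₁, v₁) = (2.5, -0.5) − 0.05·(5, 5) = (2.25, -0.75)
(u₂, v₂) = (2.25, -0.75) − 0.05·(4, 3) = (2.05, -0.9)
(u₃, v₃) = (2.05, -0.9) − 0.05·(3.3, 1.7) = (1.885, -0.985)
v = -0.985

-0.985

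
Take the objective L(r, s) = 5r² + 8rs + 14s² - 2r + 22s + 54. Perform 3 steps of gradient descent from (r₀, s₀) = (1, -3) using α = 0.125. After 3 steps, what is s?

∇L = (10r + 8s - 2, 8r + 28s + 22)
Step 1: at (1, -3), ∇L = (-16, -54) → (1, -3) − 0.125·(-16, -54) = (3, 3.75)
Step 2: at (3, 3.75), ∇L = (58, 151) → (3, 3.75) − 0.125·(58, 151) = (-4.25, -15.125)
Step 3: at (-4.25, -15.125), ∇L = (-165.5, -435.5) → (-4.25, -15.125) − 0.125·(-165.5, -435.5) = (16.4375, 39.3125)
s = 39.3125

39.3125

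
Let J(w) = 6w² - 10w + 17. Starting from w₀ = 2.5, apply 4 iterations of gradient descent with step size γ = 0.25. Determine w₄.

27.5

J′(w) = 12w - 10
Step 1: J′(2.5) = 20; w₁ = 2.5 − 0.25·20 = -2.5
Step 2: J′(-2.5) = -40; w₂ = -2.5 − 0.25·(-40) = 7.5
Step 3: J′(7.5) = 80; w₃ = 7.5 − 0.25·80 = -12.5
Step 4: J′(-12.5) = -160; w₄ = -12.5 − 0.25·(-160) = 27.5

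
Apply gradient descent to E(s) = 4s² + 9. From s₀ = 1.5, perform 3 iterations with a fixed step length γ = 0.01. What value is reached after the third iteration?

1.168032

E′(s) = 8s
s₁ = 1.5 − 0.01·12 = 1.38
s₂ = 1.38 − 0.01·11.04 = 1.2696
s₃ = 1.2696 − 0.01·10.1568 = 1.168032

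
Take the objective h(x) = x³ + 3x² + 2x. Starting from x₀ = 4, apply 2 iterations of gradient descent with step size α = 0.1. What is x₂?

h′(x) = 3x² + 6x + 2
x₁ = 4 − 0.1·74 = -3.4
x₂ = -3.4 − 0.1·16.28 = -5.028

-5.028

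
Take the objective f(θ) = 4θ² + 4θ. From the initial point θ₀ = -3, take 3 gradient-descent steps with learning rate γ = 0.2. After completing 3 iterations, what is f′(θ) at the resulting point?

4.32

f′(θ) = 8θ + 4
Step 1: f′(-3) = -20; θ₁ = -3 − 0.2·(-20) = 1
Step 2: f′(1) = 12; θ₂ = 1 − 0.2·12 = -1.4
Step 3: f′(-1.4) = -7.2; θ₃ = -1.4 − 0.2·(-7.2) = 0.04
f′(θ) at (0.04) = 4.32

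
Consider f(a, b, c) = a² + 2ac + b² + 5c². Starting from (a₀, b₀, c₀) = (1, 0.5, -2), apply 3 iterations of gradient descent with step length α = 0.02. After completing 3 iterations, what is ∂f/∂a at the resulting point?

-0.099712

∇f = (2a + 2c, 2b, 2a + 10c)
Step 1: at (1, 0.5, -2), ∇f = (-2, 1, -18) → (1, 0.5, -2) − 0.02·(-2, 1, -18) = (1.04, 0.48, -1.64)
Step 2: at (1.04, 0.48, -1.64), ∇f = (-1.2, 0.96, -14.32) → (1.04, 0.48, -1.64) − 0.02·(-1.2, 0.96, -14.32) = (1.064, 0.4608, -1.3536)
Step 3: at (1.064, 0.4608, -1.3536), ∇f = (-0.5792, 0.9216, -11.408) → (1.064, 0.4608, -1.3536) − 0.02·(-0.5792, 0.9216, -11.408) = (1.075584, 0.442368, -1.12544)
∂f/∂a at (1.075584, 0.442368, -1.12544) = -0.099712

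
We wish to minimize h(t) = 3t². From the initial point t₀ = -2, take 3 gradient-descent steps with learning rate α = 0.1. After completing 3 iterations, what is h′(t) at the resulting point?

h′(t) = 6t
Step 1: h′(-2) = -12; t₁ = -2 − 0.1·(-12) = -0.8
Step 2: h′(-0.8) = -4.8; t₂ = -0.8 − 0.1·(-4.8) = -0.32
Step 3: h′(-0.32) = -1.92; t₃ = -0.32 − 0.1·(-1.92) = -0.128
h′(t) at (-0.128) = -0.768

-0.768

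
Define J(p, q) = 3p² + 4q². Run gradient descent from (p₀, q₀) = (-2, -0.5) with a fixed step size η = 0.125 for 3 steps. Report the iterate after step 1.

∇J = (6p, 8q)
Step 1: at (-2, -0.5), ∇J = (-12, -4) → (-2, -0.5) − 0.125·(-12, -4) = (-0.5, 0)

(-0.5, 0)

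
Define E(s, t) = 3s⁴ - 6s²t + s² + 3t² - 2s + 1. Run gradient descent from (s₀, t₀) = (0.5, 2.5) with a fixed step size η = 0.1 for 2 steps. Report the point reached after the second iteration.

(-4.44685, 2.7415)

∇E = (12s³ - 12st + 2s - 2, -6s² + 6t)
Step 1: at (0.5, 2.5), ∇E = (-14.5, 13.5) → (0.5, 2.5) − 0.1·(-14.5, 13.5) = (1.95, 1.15)
Step 2: at (1.95, 1.15), ∇E = (63.9685, -15.915) → (1.95, 1.15) − 0.1·(63.9685, -15.915) = (-4.44685, 2.7415)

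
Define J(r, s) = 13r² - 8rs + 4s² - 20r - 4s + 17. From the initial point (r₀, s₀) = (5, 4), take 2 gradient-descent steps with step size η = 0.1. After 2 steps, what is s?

-0.8

∇J = (26r - 8s - 20, -8r + 8s - 4)
(r₁, s₁) = (5, 4) − 0.1·(78, -12) = (-2.8, 5.2)
(r₂, s₂) = (-2.8, 5.2) − 0.1·(-134.4, 60) = (10.64, -0.8)
s = -0.8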